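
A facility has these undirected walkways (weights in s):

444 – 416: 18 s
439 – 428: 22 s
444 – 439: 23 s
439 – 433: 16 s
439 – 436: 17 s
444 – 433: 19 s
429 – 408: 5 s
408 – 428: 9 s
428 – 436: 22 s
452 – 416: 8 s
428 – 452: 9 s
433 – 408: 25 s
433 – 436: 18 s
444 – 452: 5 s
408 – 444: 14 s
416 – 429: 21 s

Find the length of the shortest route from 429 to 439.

36 s

Candidate routes:
429–408–444–439: 5+14+23 = 42
429–408–428–439: 5+9+22 = 36
The minimum is 36 s via 429–408–428–439.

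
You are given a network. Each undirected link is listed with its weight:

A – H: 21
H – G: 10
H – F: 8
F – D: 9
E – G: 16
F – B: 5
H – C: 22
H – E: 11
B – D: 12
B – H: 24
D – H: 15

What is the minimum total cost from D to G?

Shortest distances from D:
D: 0
F: 9  (via D)
B: 12  (via D)
H: 15  (via D)
G: 25  (via H)
Shortest route: D–H–G = 25.

25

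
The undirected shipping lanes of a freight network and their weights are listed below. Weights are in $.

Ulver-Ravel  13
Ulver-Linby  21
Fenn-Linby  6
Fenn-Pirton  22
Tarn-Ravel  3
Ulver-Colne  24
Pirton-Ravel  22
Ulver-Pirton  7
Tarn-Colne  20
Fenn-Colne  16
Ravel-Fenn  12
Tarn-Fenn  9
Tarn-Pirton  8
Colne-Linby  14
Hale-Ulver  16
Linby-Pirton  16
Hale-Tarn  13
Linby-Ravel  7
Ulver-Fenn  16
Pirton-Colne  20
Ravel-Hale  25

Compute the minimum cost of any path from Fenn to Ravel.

Shortest distances from Fenn:
Fenn: 0
Linby: 6  (via Fenn)
Tarn: 9  (via Fenn)
Ravel: 12  (via Fenn)
Shortest route: Fenn → Ravel = $12.

$12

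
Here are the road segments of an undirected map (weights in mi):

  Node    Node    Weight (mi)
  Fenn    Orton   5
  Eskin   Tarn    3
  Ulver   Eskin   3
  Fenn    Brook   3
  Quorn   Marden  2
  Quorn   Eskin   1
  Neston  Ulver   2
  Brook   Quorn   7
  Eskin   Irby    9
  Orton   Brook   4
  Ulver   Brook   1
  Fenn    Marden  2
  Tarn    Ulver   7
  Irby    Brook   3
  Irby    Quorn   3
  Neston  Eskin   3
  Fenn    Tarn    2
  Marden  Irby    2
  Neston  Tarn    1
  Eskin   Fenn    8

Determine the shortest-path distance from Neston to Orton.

7 mi

Settle nodes by increasing distance from Neston:
Neston: 0
Tarn: 1  (via Neston)
Ulver: 2  (via Neston)
Fenn: 3  (via Tarn)
Eskin: 3  (via Neston)
Brook: 3  (via Ulver)
Quorn: 4  (via Eskin)
Marden: 5  (via Fenn)
Irby: 6  (via Brook)
Orton: 7  (via Brook)
Shortest route: Neston–Ulver–Brook–Orton = 7 mi.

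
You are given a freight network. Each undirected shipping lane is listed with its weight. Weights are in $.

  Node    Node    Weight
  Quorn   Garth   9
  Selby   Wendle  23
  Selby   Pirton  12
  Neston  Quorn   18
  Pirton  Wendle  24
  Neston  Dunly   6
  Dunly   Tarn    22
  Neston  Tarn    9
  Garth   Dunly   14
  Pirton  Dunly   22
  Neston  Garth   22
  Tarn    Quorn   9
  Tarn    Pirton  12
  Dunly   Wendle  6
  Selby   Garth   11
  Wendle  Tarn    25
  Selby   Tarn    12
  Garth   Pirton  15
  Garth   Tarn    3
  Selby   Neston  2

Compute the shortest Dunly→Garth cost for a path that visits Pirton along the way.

Shortest Dunly→Pirton: Dunly–Neston–Selby–Pirton = 20
Best Pirton to Garth: Pirton–Garth costing 15
Total via Pirton: 20 + 15 = $35.

$35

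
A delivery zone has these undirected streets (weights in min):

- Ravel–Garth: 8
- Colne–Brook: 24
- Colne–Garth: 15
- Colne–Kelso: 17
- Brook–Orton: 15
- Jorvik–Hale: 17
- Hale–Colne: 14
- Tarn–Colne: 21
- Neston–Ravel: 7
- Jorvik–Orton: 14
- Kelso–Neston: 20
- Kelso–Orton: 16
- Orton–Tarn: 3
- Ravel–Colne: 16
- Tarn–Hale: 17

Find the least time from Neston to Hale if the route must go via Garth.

44 min

Shortest Neston→Garth: Neston–Ravel–Garth = 15
Best Garth to Hale: Garth–Colne–Hale costing 29
Total via Garth: 15 + 29 = 44 min.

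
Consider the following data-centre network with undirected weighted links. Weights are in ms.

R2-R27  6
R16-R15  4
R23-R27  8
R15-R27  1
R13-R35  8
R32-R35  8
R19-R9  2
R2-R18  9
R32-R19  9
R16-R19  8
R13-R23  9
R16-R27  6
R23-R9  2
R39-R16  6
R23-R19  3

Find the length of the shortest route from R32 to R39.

Candidate routes:
R32–R19–R23–R27–R15–R16–R39: 9+3+8+1+4+6 = 31
R32–R19–R16–R39: 9+8+6 = 23
R32–R19–R9–R23–R27–R15–R16–R39: 9+2+2+8+1+4+6 = 32
The minimum is 23 ms via R32–R19–R16–R39.

23 ms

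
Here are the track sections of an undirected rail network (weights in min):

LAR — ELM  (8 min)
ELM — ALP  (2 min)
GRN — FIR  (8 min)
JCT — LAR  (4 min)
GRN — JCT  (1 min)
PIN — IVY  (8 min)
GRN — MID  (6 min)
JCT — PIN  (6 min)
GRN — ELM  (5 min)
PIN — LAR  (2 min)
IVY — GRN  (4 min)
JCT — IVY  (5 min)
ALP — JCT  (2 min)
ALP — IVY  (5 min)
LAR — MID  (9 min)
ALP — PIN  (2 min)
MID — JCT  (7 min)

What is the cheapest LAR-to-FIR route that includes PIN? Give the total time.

15 min

Shortest LAR→PIN: LAR–PIN = 2
Shortest PIN→FIR: PIN–ALP–JCT–GRN–FIR = 13
Total via PIN: 2 + 13 = 15 min.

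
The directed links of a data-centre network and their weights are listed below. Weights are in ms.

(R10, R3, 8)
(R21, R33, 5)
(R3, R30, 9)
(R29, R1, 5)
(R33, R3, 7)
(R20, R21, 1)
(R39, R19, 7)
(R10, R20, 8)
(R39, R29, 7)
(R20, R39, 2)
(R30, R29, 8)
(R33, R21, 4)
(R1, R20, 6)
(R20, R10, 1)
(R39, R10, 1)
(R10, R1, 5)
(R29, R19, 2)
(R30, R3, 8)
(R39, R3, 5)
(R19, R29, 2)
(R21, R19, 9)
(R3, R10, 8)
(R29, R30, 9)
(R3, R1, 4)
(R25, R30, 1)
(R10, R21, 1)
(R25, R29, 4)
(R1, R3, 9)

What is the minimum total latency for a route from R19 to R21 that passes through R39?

Best R19 to R39: R19–R29–R1–R20–R39 costing 15
Best R39 to R21: R39–R10–R21 costing 2
Total via R39: 15 + 2 = 17 ms.

17 ms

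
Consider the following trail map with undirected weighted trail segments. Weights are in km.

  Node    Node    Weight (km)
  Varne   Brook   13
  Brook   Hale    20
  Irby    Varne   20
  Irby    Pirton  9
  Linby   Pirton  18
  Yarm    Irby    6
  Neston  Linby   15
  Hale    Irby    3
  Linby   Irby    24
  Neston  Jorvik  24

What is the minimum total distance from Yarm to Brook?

Shortest distances from Yarm:
Yarm: 0
Irby: 6  (via Yarm)
Hale: 9  (via Irby)
Pirton: 15  (via Irby)
Varne: 26  (via Irby)
Brook: 29  (via Hale)
Shortest route: Yarm → Irby → Hale → Brook = 29 km.

29 km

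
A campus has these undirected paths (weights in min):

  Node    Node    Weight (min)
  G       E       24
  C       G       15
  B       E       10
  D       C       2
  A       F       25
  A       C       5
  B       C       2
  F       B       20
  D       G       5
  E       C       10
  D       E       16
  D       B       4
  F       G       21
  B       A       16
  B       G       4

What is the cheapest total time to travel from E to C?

10 min

Candidate routes:
E–B–D–C: 10+4+2 = 16
E–D–C: 16+2 = 18
E–B–C: 10+2 = 12
E–C: 10 = 10
The minimum is 10 min via E–C.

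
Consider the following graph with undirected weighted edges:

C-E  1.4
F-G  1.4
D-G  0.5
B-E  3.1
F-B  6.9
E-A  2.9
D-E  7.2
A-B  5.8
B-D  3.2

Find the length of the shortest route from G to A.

Running Dijkstra from G:
G: 0
D: 0.5  (via G)
F: 1.4  (via G)
B: 3.7  (via D)
E: 6.8  (via B)
C: 8.2  (via E)
A: 9.5  (via B)
Shortest route: G–D–B–A = 9.5.

9.5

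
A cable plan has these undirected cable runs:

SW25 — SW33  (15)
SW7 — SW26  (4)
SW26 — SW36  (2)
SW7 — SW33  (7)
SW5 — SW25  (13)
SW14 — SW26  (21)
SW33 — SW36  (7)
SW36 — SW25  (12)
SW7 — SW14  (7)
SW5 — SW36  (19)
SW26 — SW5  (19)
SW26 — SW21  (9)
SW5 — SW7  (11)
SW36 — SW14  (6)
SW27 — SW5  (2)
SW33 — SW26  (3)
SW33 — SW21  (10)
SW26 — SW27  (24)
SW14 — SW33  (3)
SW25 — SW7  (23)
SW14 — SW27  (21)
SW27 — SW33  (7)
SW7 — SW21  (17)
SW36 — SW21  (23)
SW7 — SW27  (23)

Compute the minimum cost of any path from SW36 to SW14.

6

Running Dijkstra from SW36:
SW36: 0
SW26: 2  (via SW36)
SW33: 5  (via SW26)
SW14: 6  (via SW36)
Shortest route: SW36 → SW14 = 6.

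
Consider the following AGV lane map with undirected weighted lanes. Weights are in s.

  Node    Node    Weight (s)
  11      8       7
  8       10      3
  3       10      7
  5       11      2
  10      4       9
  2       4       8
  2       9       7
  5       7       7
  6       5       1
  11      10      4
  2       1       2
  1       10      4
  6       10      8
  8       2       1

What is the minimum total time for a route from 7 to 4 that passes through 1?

27 s

Best 7 to 1: 7–5–11–10–1 costing 17
Shortest 1→4: 1–2–4 = 10
Total via 1: 17 + 10 = 27 s.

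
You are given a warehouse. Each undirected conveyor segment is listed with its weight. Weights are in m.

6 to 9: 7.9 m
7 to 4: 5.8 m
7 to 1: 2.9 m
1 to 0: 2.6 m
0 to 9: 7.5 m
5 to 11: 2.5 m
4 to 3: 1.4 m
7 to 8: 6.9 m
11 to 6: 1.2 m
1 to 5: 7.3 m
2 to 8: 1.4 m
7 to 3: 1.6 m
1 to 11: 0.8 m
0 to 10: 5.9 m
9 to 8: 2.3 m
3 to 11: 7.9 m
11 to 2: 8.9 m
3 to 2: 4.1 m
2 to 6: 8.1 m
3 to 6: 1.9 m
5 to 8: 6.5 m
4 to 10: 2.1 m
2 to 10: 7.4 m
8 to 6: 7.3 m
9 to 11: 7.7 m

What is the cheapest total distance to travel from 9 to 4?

Compare a few routes:
9 - 8 - 2 - 3 - 4: 2.3+1.4+4.1+1.4 = 9.2
9 - 11 - 6 - 3 - 4: 7.7+1.2+1.9+1.4 = 12.2
9 - 6 - 3 - 4: 7.9+1.9+1.4 = 11.2
9 - 8 - 7 - 3 - 4: 2.3+6.9+1.6+1.4 = 12.2
The minimum is 9.2 m via 9 - 8 - 2 - 3 - 4.

9.2 m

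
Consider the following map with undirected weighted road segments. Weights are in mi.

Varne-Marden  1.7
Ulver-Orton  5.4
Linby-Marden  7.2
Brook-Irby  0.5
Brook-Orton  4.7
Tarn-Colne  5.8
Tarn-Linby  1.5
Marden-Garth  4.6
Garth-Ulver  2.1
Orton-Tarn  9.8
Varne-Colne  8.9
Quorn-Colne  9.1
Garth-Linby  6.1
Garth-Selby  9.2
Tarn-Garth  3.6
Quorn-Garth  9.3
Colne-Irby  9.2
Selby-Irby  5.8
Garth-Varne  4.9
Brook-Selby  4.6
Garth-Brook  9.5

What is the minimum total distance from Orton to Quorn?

Shortest distances from Orton:
Orton: 0
Brook: 4.7  (via Orton)
Irby: 5.2  (via Brook)
Ulver: 5.4  (via Orton)
Garth: 7.5  (via Ulver)
Selby: 9.3  (via Brook)
Tarn: 9.8  (via Orton)
Linby: 11.3  (via Tarn)
Marden: 12.1  (via Garth)
Varne: 12.4  (via Garth)
Colne: 14.4  (via Irby)
Quorn: 16.8  (via Garth)
Shortest route: Orton–Ulver–Garth–Quorn = 16.8 mi.

16.8 mi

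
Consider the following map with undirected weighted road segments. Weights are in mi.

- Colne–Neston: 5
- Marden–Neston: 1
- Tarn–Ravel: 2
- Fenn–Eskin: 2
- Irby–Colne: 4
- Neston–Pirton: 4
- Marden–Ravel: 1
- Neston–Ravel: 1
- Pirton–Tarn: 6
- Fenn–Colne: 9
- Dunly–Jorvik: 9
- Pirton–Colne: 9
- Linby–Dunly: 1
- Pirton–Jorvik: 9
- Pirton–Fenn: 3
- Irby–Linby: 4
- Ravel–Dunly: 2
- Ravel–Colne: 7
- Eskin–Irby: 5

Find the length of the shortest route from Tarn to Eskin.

Shortest distances from Tarn:
Tarn: 0
Ravel: 2  (via Tarn)
Neston: 3  (via Ravel)
Marden: 3  (via Ravel)
Dunly: 4  (via Ravel)
Linby: 5  (via Dunly)
Pirton: 6  (via Tarn)
Colne: 8  (via Neston)
Fenn: 9  (via Pirton)
Irby: 9  (via Linby)
Eskin: 11  (via Fenn)
Shortest route: Tarn → Pirton → Fenn → Eskin = 11 mi.

11 mi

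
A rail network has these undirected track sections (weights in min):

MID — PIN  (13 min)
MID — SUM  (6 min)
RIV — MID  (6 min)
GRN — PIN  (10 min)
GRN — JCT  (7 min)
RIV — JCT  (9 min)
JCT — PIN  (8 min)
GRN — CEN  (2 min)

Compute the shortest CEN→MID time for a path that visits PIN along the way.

25 min

Best CEN to PIN: CEN–GRN–PIN costing 12
Shortest PIN→MID: PIN–MID = 13
Total via PIN: 12 + 13 = 25 min.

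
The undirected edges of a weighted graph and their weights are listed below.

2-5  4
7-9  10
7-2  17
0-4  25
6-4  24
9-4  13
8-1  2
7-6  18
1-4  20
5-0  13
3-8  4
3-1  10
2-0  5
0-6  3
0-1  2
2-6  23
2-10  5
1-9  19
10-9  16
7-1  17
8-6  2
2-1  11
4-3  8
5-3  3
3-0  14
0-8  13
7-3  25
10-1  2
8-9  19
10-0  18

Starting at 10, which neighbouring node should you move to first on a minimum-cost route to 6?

1

Compare a few routes:
10–2–0–6: 5+5+3 = 13
10–1–0–6: 2+2+3 = 7
10–1–8–6: 2+2+2 = 6
Cheapest is 10–1–8–6 at 6.
So from 10 the first move is to 1.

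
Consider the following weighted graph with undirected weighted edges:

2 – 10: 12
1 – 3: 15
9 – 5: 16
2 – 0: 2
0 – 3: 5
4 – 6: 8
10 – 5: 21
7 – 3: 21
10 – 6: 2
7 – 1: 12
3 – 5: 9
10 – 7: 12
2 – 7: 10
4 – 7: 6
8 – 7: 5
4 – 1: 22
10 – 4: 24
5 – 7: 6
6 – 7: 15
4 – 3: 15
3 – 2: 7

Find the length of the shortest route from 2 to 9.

32

Compare a few routes:
2 - 10 - 7 - 5 - 9: 12+12+6+16 = 46
2 - 3 - 5 - 9: 7+9+16 = 32
The minimum is 32 via 2 - 3 - 5 - 9.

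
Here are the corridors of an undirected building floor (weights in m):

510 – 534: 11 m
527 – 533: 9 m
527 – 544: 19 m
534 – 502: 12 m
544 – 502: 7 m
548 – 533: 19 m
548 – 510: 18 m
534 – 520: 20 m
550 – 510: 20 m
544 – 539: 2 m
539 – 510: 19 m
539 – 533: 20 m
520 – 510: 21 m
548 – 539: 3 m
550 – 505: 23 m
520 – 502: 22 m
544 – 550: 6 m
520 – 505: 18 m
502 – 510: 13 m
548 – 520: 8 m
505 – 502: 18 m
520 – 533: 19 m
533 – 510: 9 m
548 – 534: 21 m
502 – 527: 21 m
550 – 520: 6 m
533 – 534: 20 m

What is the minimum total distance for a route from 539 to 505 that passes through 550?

Best 539 to 550: 539 → 544 → 550 costing 8
Best 550 to 505: 550 → 505 costing 23
Total via 550: 8 + 23 = 31 m.

31 m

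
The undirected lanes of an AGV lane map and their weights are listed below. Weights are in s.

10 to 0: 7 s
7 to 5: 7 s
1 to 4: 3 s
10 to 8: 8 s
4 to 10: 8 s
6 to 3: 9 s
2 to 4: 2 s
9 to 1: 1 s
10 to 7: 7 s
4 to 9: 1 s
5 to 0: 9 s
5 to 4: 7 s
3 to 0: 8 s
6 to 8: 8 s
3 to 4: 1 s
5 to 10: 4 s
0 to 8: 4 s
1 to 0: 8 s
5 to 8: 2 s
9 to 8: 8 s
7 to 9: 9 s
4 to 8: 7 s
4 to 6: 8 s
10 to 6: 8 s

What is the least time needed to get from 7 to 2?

12 s

Running Dijkstra from 7:
7: 0
5: 7  (via 7)
10: 7  (via 7)
8: 9  (via 5)
9: 9  (via 7)
1: 10  (via 9)
4: 10  (via 9)
3: 11  (via 4)
2: 12  (via 4)
Shortest route: 7–9–4–2 = 12 s.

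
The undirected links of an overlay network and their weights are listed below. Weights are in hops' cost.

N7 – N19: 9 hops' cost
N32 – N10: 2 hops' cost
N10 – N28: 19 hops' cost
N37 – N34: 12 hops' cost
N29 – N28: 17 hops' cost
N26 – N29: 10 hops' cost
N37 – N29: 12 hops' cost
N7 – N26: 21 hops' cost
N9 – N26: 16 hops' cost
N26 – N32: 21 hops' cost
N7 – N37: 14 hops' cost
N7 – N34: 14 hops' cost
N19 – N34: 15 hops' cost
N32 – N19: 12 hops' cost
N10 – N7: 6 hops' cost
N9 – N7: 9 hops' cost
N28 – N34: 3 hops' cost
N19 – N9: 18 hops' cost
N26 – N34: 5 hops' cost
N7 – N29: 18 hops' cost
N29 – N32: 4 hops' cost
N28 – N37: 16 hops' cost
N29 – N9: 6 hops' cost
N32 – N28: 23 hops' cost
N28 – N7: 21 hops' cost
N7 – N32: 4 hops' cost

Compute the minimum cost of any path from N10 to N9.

12 hops' cost

Compare a few routes:
N10–N32–N29–N9: 2+4+6 = 12
N10–N7–N9: 6+9 = 15
Cheapest is N10–N32–N29–N9 at 12 hops' cost.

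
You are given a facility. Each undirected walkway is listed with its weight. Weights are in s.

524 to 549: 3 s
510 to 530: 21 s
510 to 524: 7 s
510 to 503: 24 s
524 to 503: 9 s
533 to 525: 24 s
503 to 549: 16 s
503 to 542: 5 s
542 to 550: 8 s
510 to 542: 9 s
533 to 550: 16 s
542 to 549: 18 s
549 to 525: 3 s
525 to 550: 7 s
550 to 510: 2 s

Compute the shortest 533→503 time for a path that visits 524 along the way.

Best 533 to 524: 533 → 550 → 510 → 524 costing 25
Best 524 to 503: 524 → 503 costing 9
Total via 524: 25 + 9 = 34 s.

34 s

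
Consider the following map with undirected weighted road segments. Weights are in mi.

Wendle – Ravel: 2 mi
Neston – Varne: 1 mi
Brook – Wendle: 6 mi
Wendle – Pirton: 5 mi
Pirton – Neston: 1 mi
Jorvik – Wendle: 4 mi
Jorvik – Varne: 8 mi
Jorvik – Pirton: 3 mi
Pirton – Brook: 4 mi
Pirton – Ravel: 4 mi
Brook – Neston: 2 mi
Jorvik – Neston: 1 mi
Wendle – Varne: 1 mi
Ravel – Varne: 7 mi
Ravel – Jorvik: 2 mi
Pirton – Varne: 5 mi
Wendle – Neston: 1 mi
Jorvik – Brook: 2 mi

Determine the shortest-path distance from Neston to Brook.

Shortest distances from Neston:
Neston: 0
Pirton: 1  (via Neston)
Varne: 1  (via Neston)
Wendle: 1  (via Neston)
Jorvik: 1  (via Neston)
Brook: 2  (via Neston)
Shortest route: Neston → Brook = 2 mi.

2 mi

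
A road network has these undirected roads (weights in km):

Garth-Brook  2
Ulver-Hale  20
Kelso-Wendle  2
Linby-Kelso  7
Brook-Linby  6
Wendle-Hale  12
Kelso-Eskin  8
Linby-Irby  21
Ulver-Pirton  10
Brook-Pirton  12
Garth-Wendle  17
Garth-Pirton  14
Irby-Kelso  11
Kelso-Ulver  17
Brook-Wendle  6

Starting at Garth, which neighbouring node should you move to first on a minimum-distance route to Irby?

Brook

Compare a few routes:
Garth - Brook - Linby - Irby: 2+6+21 = 29
Garth - Brook - Linby - Kelso - Irby: 2+6+7+11 = 26
Garth - Brook - Wendle - Kelso - Irby: 2+6+2+11 = 21
Cheapest is Garth - Brook - Wendle - Kelso - Irby at 21 km.
So from Garth the first move is to Brook.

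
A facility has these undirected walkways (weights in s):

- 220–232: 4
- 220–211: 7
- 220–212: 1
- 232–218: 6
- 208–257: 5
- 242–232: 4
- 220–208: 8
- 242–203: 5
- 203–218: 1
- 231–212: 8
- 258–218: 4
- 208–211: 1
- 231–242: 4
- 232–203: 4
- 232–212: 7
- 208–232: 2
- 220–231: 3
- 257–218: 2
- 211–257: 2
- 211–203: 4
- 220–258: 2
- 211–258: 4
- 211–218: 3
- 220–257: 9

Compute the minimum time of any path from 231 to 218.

Candidate routes:
231 → 220 → 258 → 218: 3+2+4 = 9
231 → 242 → 203 → 218: 4+5+1 = 10
Cheapest is 231 → 220 → 258 → 218 at 9 s.

9 s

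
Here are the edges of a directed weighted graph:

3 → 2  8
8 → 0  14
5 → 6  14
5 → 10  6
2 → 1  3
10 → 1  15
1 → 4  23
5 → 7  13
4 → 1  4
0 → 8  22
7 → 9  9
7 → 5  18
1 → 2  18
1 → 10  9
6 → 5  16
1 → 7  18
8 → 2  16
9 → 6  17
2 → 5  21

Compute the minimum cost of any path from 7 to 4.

62

Compare a few routes:
7 - 9 - 6 - 5 - 10 - 1 - 4: 9+17+16+6+15+23 = 86
7 - 5 - 10 - 1 - 4: 18+6+15+23 = 62
The minimum is 62 via 7 - 5 - 10 - 1 - 4.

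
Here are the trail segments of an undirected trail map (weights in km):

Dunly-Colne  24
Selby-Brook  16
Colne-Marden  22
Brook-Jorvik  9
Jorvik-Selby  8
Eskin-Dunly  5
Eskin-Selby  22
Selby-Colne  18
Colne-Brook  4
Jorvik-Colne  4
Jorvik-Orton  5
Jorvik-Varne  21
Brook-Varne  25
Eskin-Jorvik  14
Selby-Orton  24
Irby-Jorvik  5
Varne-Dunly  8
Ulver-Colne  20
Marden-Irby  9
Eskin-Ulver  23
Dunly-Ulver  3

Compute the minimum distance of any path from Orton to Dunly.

24 km

Running Dijkstra from Orton:
Orton: 0
Jorvik: 5  (via Orton)
Colne: 9  (via Jorvik)
Irby: 10  (via Jorvik)
Brook: 13  (via Colne)
Selby: 13  (via Jorvik)
Eskin: 19  (via Jorvik)
Marden: 19  (via Irby)
Dunly: 24  (via Eskin)
Shortest route: Orton–Jorvik–Eskin–Dunly = 24 km.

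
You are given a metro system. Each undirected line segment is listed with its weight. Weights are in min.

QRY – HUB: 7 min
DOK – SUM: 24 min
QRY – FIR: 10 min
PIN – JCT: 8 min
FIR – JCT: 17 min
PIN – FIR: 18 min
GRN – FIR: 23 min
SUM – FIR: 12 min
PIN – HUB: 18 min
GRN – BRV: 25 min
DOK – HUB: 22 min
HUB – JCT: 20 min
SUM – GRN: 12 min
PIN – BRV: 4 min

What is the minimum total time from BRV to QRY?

Compare a few routes:
BRV–PIN–FIR–QRY: 4+18+10 = 32
BRV–PIN–JCT–FIR–QRY: 4+8+17+10 = 39
BRV–PIN–HUB–QRY: 4+18+7 = 29
Cheapest is BRV–PIN–HUB–QRY at 29 min.

29 min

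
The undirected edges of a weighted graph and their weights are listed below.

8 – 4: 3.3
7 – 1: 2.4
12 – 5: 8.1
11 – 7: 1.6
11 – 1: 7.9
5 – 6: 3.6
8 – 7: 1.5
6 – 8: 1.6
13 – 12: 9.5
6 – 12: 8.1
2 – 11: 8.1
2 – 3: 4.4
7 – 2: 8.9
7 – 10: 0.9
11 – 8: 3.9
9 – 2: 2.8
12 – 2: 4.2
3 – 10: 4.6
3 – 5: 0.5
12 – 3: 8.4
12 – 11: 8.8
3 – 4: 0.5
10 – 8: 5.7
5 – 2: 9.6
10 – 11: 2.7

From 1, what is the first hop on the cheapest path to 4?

7

Compare a few routes:
1 - 7 - 8 - 4: 2.4+1.5+3.3 = 7.2
1 - 7 - 8 - 6 - 5 - 3 - 4: 2.4+1.5+1.6+3.6+0.5+0.5 = 10.1
1 - 7 - 10 - 3 - 4: 2.4+0.9+4.6+0.5 = 8.4
Cheapest is 1 - 7 - 8 - 4 at 7.2.
So from 1 the first move is to 7.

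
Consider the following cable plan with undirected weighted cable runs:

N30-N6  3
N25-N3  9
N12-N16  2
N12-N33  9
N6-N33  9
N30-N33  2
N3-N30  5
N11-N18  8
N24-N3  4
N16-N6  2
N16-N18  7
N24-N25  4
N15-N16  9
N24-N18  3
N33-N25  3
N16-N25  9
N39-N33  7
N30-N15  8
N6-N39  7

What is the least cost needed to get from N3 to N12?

Shortest distances from N3:
N3: 0
N24: 4  (via N3)
N30: 5  (via N3)
N18: 7  (via N24)
N33: 7  (via N30)
N6: 8  (via N30)
N25: 8  (via N24)
N16: 10  (via N6)
N12: 12  (via N16)
Shortest route: N3 → N30 → N6 → N16 → N12 = 12.

12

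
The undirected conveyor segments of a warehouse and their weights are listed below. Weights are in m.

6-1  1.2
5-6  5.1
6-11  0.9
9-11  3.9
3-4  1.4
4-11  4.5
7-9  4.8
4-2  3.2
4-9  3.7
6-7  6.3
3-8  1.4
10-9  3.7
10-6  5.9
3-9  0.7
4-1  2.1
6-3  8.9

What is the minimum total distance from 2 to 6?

6.5 m

Compare a few routes:
2 → 4 → 9 → 11 → 6: 3.2+3.7+3.9+0.9 = 11.7
2 → 4 → 3 → 9 → 11 → 6: 3.2+1.4+0.7+3.9+0.9 = 10.1
2 → 4 → 1 → 6: 3.2+2.1+1.2 = 6.5
2 → 4 → 11 → 6: 3.2+4.5+0.9 = 8.6
Cheapest is 2 → 4 → 1 → 6 at 6.5 m.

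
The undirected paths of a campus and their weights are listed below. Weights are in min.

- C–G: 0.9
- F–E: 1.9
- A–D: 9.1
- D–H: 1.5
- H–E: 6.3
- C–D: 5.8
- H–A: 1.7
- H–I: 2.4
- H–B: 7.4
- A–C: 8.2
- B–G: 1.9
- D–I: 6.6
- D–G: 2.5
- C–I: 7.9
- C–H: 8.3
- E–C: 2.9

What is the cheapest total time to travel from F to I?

10.6 min

Settle nodes by increasing distance from F:
F: 0
E: 1.9  (via F)
C: 4.8  (via E)
G: 5.7  (via C)
B: 7.6  (via G)
D: 8.2  (via G)
H: 8.2  (via E)
A: 9.9  (via H)
I: 10.6  (via H)
Shortest route: F → E → H → I = 10.6 min.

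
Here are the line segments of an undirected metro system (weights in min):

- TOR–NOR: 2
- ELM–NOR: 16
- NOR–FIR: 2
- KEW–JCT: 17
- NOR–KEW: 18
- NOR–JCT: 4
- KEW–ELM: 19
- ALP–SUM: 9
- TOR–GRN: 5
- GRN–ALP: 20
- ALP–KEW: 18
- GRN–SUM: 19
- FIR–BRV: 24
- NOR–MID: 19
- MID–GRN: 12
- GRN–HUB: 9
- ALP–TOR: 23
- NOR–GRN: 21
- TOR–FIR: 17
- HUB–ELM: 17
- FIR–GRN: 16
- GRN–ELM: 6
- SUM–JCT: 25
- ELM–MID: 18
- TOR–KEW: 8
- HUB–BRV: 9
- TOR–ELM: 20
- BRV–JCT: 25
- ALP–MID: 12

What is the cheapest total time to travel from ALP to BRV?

38 min

Candidate routes:
ALP → GRN → HUB → BRV: 20+9+9 = 38
ALP → TOR → GRN → HUB → BRV: 23+5+9+9 = 46
ALP → SUM → GRN → HUB → BRV: 9+19+9+9 = 46
ALP → MID → GRN → HUB → BRV: 12+12+9+9 = 42
Cheapest is ALP → GRN → HUB → BRV at 38 min.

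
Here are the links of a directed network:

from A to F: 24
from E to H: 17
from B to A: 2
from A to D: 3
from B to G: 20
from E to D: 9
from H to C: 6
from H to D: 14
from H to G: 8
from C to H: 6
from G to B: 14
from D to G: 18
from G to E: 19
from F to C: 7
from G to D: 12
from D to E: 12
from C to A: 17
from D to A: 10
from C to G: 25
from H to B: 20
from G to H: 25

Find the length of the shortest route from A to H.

Settle nodes by increasing distance from A:
A: 0
D: 3  (via A)
E: 15  (via D)
G: 21  (via D)
F: 24  (via A)
C: 31  (via F)
H: 32  (via E)
Shortest route: A–D–E–H = 32.

32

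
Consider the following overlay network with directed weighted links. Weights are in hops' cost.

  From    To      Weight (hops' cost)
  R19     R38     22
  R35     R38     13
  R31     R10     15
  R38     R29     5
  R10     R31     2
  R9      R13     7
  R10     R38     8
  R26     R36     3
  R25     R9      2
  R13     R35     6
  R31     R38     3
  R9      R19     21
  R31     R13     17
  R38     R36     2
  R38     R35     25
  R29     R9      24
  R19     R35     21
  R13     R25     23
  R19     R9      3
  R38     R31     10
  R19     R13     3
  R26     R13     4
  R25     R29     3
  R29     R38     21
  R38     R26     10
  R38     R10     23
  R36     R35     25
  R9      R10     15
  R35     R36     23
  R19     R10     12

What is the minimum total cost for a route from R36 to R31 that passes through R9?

Shortest R36→R9: R36–R35–R38–R29–R9 = 67
Best R9 to R31: R9–R10–R31 costing 17
Total via R9: 67 + 17 = 84 hops' cost.

84 hops' cost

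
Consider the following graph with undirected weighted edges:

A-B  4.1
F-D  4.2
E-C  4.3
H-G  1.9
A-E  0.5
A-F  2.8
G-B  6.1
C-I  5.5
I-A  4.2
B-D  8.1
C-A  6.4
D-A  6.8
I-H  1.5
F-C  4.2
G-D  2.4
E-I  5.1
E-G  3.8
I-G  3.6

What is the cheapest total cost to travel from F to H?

Settle nodes by increasing distance from F:
F: 0
A: 2.8  (via F)
E: 3.3  (via A)
C: 4.2  (via F)
D: 4.2  (via F)
G: 6.6  (via D)
B: 6.9  (via A)
I: 7  (via A)
H: 8.5  (via G)
Shortest route: F → D → G → H = 8.5.

8.5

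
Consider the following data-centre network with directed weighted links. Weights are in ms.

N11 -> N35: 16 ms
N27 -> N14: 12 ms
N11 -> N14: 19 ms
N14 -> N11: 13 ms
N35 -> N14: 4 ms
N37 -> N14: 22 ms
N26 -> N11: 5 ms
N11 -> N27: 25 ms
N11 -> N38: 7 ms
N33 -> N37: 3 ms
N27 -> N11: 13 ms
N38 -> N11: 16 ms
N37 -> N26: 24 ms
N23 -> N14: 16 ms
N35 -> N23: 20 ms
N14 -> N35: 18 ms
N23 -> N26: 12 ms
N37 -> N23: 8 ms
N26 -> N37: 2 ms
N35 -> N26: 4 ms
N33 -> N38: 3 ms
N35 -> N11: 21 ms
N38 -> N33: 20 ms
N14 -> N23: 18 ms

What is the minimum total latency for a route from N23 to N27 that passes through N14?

Shortest N23→N14: N23 → N14 = 16
Shortest N14→N27: N14 → N11 → N27 = 38
Total via N14: 16 + 38 = 54 ms.

54 ms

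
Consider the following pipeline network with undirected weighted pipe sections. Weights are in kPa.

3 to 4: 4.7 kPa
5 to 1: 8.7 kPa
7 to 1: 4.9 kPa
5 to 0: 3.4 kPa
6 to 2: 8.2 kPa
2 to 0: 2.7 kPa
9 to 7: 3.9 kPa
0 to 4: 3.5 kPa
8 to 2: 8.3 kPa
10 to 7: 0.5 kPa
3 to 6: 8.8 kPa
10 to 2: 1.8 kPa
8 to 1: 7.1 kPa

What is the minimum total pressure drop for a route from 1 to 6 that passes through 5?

23 kPa

Best 1 to 5: 1–5 costing 8.7
Best 5 to 6: 5–0–2–6 costing 14.3
Total via 5: 8.7 + 14.3 = 23 kPa.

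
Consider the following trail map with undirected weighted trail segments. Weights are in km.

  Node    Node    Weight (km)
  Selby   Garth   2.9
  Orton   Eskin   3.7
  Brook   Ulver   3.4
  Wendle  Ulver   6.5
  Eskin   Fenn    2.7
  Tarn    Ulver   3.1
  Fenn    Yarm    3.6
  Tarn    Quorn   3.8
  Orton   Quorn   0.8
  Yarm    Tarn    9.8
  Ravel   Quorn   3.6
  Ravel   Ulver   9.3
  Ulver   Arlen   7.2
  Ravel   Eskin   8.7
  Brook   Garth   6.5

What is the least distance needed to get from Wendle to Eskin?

17.9 km

Compare a few routes:
Wendle–Ulver–Ravel–Quorn–Orton–Eskin: 6.5+9.3+3.6+0.8+3.7 = 23.9
Wendle–Ulver–Ravel–Eskin: 6.5+9.3+8.7 = 24.5
Wendle–Ulver–Tarn–Quorn–Orton–Eskin: 6.5+3.1+3.8+0.8+3.7 = 17.9
The minimum is 17.9 km via Wendle–Ulver–Tarn–Quorn–Orton–Eskin.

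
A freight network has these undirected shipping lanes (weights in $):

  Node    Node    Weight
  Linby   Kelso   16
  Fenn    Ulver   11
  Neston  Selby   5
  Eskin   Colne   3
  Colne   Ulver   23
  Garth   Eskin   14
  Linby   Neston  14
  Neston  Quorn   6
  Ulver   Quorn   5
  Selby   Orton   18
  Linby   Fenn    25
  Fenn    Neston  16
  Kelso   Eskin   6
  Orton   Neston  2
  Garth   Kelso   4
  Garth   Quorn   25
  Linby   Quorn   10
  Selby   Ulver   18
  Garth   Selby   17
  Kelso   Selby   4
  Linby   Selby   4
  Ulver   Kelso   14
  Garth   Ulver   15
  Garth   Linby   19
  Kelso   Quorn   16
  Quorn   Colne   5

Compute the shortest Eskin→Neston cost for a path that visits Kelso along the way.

Best Eskin to Kelso: Eskin → Kelso costing 6
Best Kelso to Neston: Kelso → Selby → Neston costing 9
Total via Kelso: 6 + 9 = $15.

$15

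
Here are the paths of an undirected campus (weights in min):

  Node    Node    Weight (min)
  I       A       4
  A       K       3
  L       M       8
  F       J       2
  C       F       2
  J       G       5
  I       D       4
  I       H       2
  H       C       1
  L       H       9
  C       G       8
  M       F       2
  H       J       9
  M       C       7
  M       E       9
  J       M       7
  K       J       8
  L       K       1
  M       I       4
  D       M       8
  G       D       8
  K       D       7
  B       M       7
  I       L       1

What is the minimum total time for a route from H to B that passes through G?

25 min

Shortest H→G: H–C–G = 9
Best G to B: G–J–F–M–B costing 16
Total via G: 9 + 16 = 25 min.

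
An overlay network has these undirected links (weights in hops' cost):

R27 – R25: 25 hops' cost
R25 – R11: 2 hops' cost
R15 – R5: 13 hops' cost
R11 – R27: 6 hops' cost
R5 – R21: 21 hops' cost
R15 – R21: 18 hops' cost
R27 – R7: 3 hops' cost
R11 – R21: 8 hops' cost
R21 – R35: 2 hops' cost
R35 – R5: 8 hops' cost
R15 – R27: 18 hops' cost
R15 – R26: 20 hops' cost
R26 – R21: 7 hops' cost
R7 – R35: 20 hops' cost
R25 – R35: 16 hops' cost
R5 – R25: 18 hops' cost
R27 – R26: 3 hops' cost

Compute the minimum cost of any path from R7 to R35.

Compare a few routes:
R7–R27–R11–R21–R35: 3+6+8+2 = 19
R7–R27–R26–R21–R35: 3+3+7+2 = 15
Cheapest is R7–R27–R26–R21–R35 at 15 hops' cost.

15 hops' cost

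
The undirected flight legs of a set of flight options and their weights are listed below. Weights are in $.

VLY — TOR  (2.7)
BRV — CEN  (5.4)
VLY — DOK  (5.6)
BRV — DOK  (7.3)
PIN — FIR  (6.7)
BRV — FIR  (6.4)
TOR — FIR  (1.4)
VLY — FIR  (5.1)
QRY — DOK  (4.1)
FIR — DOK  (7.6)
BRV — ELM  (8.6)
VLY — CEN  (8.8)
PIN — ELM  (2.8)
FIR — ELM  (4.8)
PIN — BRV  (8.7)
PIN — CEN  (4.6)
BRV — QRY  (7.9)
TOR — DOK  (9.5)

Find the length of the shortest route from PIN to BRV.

Shortest distances from PIN:
PIN: 0
ELM: 2.8  (via PIN)
CEN: 4.6  (via PIN)
FIR: 6.7  (via PIN)
TOR: 8.1  (via FIR)
BRV: 8.7  (via PIN)
Shortest route: PIN–BRV = $8.7.

$8.7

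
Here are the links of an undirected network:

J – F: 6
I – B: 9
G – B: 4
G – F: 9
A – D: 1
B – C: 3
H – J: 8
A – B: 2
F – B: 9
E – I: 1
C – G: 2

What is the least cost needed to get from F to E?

Candidate routes:
F - G - B - I - E: 9+4+9+1 = 23
F - B - I - E: 9+9+1 = 19
The minimum is 19 via F - B - I - E.

19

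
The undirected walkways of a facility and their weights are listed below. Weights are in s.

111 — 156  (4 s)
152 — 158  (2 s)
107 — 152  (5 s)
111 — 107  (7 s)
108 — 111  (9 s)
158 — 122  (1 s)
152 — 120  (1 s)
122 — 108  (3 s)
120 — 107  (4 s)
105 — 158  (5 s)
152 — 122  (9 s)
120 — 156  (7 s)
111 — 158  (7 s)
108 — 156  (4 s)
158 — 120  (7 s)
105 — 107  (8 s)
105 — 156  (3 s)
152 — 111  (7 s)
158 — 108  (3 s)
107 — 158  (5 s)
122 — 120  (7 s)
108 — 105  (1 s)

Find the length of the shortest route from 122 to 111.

8 s

Candidate routes:
122 - 158 - 152 - 111: 1+2+7 = 10
122 - 158 - 111: 1+7 = 8
122 - 108 - 156 - 111: 3+4+4 = 11
Cheapest is 122 - 158 - 111 at 8 s.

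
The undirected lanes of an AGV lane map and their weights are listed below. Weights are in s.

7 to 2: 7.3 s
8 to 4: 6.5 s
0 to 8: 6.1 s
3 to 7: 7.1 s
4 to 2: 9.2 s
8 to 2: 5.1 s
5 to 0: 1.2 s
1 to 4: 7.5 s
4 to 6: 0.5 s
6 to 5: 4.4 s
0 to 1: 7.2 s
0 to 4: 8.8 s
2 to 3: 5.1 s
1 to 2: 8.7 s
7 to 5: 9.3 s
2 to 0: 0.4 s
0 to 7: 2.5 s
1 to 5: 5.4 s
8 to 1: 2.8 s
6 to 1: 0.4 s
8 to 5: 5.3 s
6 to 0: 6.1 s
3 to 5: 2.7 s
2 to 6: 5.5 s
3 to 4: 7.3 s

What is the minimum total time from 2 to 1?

5.9 s

Compare a few routes:
2–0–6–1: 0.4+6.1+0.4 = 6.9
2–6–1: 5.5+0.4 = 5.9
2–0–5–6–1: 0.4+1.2+4.4+0.4 = 6.4
The minimum is 5.9 s via 2–6–1.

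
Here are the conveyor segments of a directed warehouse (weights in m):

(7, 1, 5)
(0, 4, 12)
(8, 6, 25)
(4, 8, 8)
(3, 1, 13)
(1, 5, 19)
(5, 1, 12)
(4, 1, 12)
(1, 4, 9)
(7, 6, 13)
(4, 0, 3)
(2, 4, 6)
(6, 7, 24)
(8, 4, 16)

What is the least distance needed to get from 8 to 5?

Candidate routes:
8–4–1–5: 16+12+19 = 47
8–6–7–1–5: 25+24+5+19 = 73
The minimum is 47 m via 8–4–1–5.

47 m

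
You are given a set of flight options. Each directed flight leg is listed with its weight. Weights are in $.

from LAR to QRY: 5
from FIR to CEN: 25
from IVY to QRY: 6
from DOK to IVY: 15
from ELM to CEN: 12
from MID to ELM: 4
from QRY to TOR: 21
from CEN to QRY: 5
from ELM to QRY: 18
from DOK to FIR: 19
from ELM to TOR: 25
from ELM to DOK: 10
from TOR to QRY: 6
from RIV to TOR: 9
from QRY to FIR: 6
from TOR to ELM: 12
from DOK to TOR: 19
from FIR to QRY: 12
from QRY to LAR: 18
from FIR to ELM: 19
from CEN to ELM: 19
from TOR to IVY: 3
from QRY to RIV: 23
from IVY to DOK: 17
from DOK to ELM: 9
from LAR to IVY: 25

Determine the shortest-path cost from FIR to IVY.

Running Dijkstra from FIR:
FIR: 0
QRY: 12  (via FIR)
ELM: 19  (via FIR)
CEN: 25  (via FIR)
DOK: 29  (via ELM)
LAR: 30  (via QRY)
TOR: 33  (via QRY)
RIV: 35  (via QRY)
IVY: 36  (via TOR)
Shortest route: FIR–QRY–TOR–IVY = $36.

$36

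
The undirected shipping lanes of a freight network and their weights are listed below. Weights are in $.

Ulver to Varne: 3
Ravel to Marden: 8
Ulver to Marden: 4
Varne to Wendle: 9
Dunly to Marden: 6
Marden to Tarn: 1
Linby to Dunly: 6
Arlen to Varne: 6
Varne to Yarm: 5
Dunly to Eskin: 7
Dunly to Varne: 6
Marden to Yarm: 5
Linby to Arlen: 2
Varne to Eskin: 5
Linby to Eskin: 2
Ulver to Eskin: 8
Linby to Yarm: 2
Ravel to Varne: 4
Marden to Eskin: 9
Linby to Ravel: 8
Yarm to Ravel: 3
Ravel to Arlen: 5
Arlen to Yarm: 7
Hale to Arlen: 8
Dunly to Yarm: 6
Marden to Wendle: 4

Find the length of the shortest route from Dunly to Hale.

$16

Candidate routes:
Dunly - Linby - Arlen - Hale: 6+2+8 = 16
Dunly - Yarm - Linby - Arlen - Hale: 6+2+2+8 = 18
Dunly - Eskin - Linby - Arlen - Hale: 7+2+2+8 = 19
Cheapest is Dunly - Linby - Arlen - Hale at $16.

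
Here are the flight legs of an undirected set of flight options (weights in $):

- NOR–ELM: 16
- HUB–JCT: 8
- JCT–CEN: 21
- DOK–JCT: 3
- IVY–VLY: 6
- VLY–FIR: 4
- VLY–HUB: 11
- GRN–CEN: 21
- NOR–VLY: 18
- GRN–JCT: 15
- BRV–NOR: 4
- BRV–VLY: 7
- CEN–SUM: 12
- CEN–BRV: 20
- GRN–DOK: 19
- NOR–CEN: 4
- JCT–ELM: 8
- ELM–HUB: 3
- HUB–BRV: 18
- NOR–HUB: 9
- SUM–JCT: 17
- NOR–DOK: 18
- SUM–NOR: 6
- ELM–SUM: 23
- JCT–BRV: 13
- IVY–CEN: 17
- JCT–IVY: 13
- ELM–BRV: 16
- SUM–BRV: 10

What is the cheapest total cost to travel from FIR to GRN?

$38

Enumerating some paths:
FIR → VLY → BRV → JCT → GRN: 4+7+13+15 = 39
FIR → VLY → IVY → JCT → GRN: 4+6+13+15 = 38
Cheapest is FIR → VLY → IVY → JCT → GRN at $38.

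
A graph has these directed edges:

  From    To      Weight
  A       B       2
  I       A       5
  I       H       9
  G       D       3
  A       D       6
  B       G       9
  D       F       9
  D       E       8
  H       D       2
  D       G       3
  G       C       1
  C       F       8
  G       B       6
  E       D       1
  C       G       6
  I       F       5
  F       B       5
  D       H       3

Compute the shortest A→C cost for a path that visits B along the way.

12

Best A to B: A–B costing 2
Shortest B→C: B–G–C = 10
Total via B: 2 + 10 = 12.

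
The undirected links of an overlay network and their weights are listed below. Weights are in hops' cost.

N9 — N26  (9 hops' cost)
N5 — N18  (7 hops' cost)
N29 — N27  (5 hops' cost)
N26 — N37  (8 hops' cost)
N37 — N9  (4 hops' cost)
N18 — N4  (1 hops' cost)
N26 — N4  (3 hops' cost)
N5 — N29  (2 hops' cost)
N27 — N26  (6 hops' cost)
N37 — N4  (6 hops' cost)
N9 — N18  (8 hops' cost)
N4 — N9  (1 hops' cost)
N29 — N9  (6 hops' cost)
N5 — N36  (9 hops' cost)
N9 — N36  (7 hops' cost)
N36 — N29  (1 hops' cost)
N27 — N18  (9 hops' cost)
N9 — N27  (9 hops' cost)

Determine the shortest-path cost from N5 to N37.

Shortest distances from N5:
N5: 0
N29: 2  (via N5)
N36: 3  (via N29)
N18: 7  (via N5)
N27: 7  (via N29)
N4: 8  (via N18)
N9: 8  (via N29)
N26: 11  (via N4)
N37: 12  (via N9)
Shortest route: N5 → N29 → N9 → N37 = 12 hops' cost.

12 hops' cost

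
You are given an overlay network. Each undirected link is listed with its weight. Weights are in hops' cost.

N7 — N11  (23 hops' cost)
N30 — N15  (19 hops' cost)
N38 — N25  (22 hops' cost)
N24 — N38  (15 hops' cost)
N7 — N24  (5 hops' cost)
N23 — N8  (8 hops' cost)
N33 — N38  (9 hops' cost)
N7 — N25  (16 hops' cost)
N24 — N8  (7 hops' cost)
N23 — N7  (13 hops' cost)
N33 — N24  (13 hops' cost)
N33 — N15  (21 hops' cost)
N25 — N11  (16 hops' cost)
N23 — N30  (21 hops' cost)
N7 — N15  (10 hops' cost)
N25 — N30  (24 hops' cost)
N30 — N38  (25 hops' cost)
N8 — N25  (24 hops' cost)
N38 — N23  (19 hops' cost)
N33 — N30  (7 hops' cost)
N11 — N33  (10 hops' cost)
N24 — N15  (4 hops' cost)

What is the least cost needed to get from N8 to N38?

Running Dijkstra from N8:
N8: 0
N24: 7  (via N8)
N23: 8  (via N8)
N15: 11  (via N24)
N7: 12  (via N24)
N33: 20  (via N24)
N38: 22  (via N24)
Shortest route: N8–N24–N38 = 22 hops' cost.

22 hops' cost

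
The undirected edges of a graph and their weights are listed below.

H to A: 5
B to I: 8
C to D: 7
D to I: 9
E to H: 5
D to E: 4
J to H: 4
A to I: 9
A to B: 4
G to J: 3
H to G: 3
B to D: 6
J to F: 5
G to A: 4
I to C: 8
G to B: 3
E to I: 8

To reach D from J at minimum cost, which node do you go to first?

Enumerating some paths:
J - G - B - D: 3+3+6 = 12
J - H - E - D: 4+5+4 = 13
Cheapest is J - G - B - D at 12.
So from J the first move is to G.

G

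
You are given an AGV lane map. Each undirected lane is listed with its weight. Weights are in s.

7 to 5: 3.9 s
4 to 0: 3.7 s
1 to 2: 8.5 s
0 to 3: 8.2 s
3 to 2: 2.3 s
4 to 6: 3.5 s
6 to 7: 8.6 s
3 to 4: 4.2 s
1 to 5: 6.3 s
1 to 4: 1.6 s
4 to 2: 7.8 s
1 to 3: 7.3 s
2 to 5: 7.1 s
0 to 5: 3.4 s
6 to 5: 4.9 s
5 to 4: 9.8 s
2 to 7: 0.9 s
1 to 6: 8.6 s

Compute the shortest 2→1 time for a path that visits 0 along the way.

13.5 s

Shortest 2→0: 2–7–5–0 = 8.2
Shortest 0→1: 0–4–1 = 5.3
Total via 0: 8.2 + 5.3 = 13.5 s.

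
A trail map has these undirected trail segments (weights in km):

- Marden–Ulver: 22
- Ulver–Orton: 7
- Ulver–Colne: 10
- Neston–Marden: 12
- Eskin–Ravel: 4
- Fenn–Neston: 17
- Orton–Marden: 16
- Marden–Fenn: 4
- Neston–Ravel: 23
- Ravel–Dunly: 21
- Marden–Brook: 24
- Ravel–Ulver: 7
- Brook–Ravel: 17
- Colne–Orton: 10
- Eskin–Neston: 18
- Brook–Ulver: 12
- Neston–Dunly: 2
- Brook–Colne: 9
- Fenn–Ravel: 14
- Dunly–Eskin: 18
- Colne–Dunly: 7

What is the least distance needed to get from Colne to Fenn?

Candidate routes:
Colne–Orton–Marden–Fenn: 10+16+4 = 30
Colne–Dunly–Neston–Fenn: 7+2+17 = 26
Colne–Dunly–Neston–Marden–Fenn: 7+2+12+4 = 25
Cheapest is Colne–Dunly–Neston–Marden–Fenn at 25 km.

25 km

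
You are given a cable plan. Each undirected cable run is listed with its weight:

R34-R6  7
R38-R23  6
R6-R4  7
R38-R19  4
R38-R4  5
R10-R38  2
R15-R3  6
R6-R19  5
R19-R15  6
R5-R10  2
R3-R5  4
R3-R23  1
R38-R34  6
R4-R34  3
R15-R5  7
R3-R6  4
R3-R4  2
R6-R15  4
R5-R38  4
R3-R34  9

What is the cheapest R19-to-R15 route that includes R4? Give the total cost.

Shortest R19→R4: R19–R38–R4 = 9
Best R4 to R15: R4–R3–R15 costing 8
Total via R4: 9 + 8 = 17.

17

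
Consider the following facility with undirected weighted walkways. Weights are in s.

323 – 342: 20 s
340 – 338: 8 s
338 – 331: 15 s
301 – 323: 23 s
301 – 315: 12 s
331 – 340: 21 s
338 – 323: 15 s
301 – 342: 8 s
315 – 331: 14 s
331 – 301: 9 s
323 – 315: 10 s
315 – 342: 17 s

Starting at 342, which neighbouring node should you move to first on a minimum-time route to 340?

Enumerating some paths:
342 - 301 - 331 - 338 - 340: 8+9+15+8 = 40
342 - 301 - 331 - 340: 8+9+21 = 38
342 - 323 - 338 - 340: 20+15+8 = 43
The minimum is 38 s via 342 - 301 - 331 - 340.
So from 342 the first move is to 301.

301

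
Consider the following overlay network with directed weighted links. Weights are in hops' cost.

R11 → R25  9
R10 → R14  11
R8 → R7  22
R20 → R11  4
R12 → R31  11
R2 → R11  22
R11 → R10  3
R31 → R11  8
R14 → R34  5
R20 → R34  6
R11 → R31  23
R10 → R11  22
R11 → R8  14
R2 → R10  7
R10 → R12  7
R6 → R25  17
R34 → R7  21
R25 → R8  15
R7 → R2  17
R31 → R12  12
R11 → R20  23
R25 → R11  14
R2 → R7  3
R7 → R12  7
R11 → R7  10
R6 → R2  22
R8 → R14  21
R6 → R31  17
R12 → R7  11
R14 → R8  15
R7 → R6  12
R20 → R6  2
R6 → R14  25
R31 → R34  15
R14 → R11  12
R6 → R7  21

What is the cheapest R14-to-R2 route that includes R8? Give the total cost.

54 hops' cost

Shortest R14→R8: R14 → R8 = 15
Shortest R8→R2: R8 → R7 → R2 = 39
Total via R8: 15 + 39 = 54 hops' cost.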